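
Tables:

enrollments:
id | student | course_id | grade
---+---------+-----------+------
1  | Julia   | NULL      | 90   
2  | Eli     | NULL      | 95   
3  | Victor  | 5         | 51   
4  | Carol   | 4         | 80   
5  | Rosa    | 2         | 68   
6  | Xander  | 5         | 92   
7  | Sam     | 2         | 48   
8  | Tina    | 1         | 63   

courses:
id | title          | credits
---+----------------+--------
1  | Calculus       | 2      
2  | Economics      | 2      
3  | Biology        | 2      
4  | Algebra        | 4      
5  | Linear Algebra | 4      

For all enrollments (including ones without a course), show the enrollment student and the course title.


LEFT JOIN keeps every row from enrollments (the left table); where course_id has no match in courses, the course columns become NULL. Walk through each enrollment:
  - enrollment 1 (Julia): course_id=NULL, no match -> kept with NULL
  - enrollment 2 (Eli): course_id=NULL, no match -> kept with NULL
  - enrollment 3 (Victor): course_id=5 -> matches Linear Algebra
  - enrollment 4 (Carol): course_id=4 -> matches Algebra
  - enrollment 5 (Rosa): course_id=2 -> matches Economics
  - enrollment 6 (Xander): course_id=5 -> matches Linear Algebra
  - enrollment 7 (Sam): course_id=2 -> matches Economics
  - enrollment 8 (Tina): course_id=1 -> matches Calculus
All 8 rows appear; 2 have NULL course.

SQL:
SELECT a.student, b.title AS course
FROM enrollments a
LEFT JOIN courses b ON a.course_id = b.id

Result:
student | course        
--------+---------------
Julia   | NULL          
Eli     | NULL          
Victor  | Linear Algebra
Carol   | Algebra       
Rosa    | Economics     
Xander  | Linear Algebra
Sam     | Economics     
Tina    | Calculus      


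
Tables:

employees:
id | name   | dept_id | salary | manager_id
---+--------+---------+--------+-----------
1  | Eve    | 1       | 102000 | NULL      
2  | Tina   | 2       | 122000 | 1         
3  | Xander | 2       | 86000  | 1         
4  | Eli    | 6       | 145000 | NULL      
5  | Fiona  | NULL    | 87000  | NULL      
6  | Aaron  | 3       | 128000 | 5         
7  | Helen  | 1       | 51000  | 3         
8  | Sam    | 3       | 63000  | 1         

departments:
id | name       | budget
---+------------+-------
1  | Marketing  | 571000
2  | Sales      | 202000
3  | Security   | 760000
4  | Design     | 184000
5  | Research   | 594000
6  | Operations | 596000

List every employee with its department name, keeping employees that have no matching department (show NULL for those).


LEFT JOIN keeps every row from employees (the left table); where dept_id has no match in departments, the department columns become NULL. Walk through each employee:
  - employee 1 (Eve): dept_id=1 -> matches Marketing
  - employee 2 (Tina): dept_id=2 -> matches Sales
  - employee 3 (Xander): dept_id=2 -> matches Sales
  - employee 4 (Eli): dept_id=6 -> matches Operations
  - employee 5 (Fiona): dept_id=NULL, no match -> kept with NULL
  - employee 6 (Aaron): dept_id=3 -> matches Security
  - employee 7 (Helen): dept_id=1 -> matches Marketing
  - employee 8 (Sam): dept_id=3 -> matches Security
All 8 rows appear; 1 has NULL department.

SQL:
SELECT a.name, b.name AS department
FROM employees a
LEFT JOIN departments b ON a.dept_id = b.id

Result:
name   | department
-------+-----------
Eve    | Marketing 
Tina   | Sales     
Xander | Sales     
Eli    | Operations
Fiona  | NULL      
Aaron  | Security  
Helen  | Marketing 
Sam    | Security  


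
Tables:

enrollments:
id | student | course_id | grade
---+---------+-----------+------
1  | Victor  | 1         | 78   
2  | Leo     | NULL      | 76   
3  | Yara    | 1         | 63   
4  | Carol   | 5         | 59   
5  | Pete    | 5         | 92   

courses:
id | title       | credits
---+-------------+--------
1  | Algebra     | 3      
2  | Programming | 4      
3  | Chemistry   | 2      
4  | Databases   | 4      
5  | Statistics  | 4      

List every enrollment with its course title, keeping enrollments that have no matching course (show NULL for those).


LEFT JOIN keeps every row from enrollments (the left table); where course_id has no match in courses, the course columns become NULL. Walk through each enrollment:
  - enrollment 1 (Victor): course_id=1 -> matches Algebra
  - enrollment 2 (Leo): course_id=NULL, no match -> kept with NULL
  - enrollment 3 (Yara): course_id=1 -> matches Algebra
  - enrollment 4 (Carol): course_id=5 -> matches Statistics
  - enrollment 5 (Pete): course_id=5 -> matches Statistics
All 5 rows appear; 1 has NULL course.

SQL:
SELECT a.student, b.title AS course
FROM enrollments a
LEFT JOIN courses b ON a.course_id = b.id

Result:
student | course    
--------+-----------
Victor  | Algebra   
Leo     | NULL      
Yara    | Algebra   
Carol   | Statistics
Pete    | Statistics


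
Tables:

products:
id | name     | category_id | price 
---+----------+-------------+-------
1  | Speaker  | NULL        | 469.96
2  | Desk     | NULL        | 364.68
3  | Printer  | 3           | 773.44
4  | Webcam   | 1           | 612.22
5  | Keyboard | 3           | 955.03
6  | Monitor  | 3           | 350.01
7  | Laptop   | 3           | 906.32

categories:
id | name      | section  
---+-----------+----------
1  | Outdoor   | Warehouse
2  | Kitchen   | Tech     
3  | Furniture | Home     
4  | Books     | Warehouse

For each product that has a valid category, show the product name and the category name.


INNER JOIN keeps only products rows whose category_id matches an id in categories. Walk through each product:
  - product 1 (Speaker): category_id=NULL, no match -> dropped
  - product 2 (Desk): category_id=NULL, no match -> dropped
  - product 3 (Printer): category_id=3 -> matches Furniture
  - product 4 (Webcam): category_id=1 -> matches Outdoor
  - product 5 (Keyboard): category_id=3 -> matches Furniture
  - product 6 (Monitor): category_id=3 -> matches Furniture
  - product 7 (Laptop): category_id=3 -> matches Furniture
So 2 of 7 rows are dropped.

SQL:
SELECT a.name, b.name AS category
FROM products a
INNER JOIN categories b ON a.category_id = b.id

Result:
name     | category 
---------+----------
Printer  | Furniture
Webcam   | Outdoor  
Keyboard | Furniture
Monitor  | Furniture
Laptop   | Furniture


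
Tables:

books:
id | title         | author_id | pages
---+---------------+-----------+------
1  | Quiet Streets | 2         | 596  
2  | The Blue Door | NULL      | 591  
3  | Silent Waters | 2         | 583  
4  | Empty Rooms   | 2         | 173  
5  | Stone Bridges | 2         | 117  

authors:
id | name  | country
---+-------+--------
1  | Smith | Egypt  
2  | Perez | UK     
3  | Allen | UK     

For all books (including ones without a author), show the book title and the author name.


LEFT JOIN keeps every row from books (the left table); where author_id has no match in authors, the author columns become NULL. Walk through each book:
  - book 1 (Quiet Streets): author_id=2 -> matches Perez
  - book 2 (The Blue Door): author_id=NULL, no match -> kept with NULL
  - book 3 (Silent Waters): author_id=2 -> matches Perez
  - book 4 (Empty Rooms): author_id=2 -> matches Perez
  - book 5 (Stone Bridges): author_id=2 -> matches Perez
All 5 rows appear; 1 has NULL author.

SQL:
SELECT a.title, b.name AS author
FROM books a
LEFT JOIN authors b ON a.author_id = b.id

Result:
title         | author
--------------+-------
Quiet Streets | Perez 
The Blue Door | NULL  
Silent Waters | Perez 
Empty Rooms   | Perez 
Stone Bridges | Perez 


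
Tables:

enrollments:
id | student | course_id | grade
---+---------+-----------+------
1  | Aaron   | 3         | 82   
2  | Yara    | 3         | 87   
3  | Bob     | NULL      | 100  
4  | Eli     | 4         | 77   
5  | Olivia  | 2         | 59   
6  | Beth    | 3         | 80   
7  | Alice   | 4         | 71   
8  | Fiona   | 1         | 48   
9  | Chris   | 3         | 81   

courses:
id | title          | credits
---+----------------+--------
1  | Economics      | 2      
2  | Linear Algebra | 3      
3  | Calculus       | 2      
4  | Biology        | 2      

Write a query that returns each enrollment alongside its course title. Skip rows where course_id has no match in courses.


INNER JOIN keeps only enrollments rows whose course_id matches an id in courses. Walk through each enrollment:
  - enrollment 1 (Aaron): course_id=3 -> matches Calculus
  - enrollment 2 (Yara): course_id=3 -> matches Calculus
  - enrollment 3 (Bob): course_id=NULL, no match -> dropped
  - enrollment 4 (Eli): course_id=4 -> matches Biology
  - enrollment 5 (Olivia): course_id=2 -> matches Linear Algebra
  - enrollment 6 (Beth): course_id=3 -> matches Calculus
  - enrollment 7 (Alice): course_id=4 -> matches Biology
  - enrollment 8 (Fiona): course_id=1 -> matches Economics
  - enrollment 9 (Chris): course_id=3 -> matches Calculus
So 1 of 9 rows is dropped.

SQL:
SELECT a.student, b.title AS course
FROM enrollments a
INNER JOIN courses b ON a.course_id = b.id

Result:
student | course        
--------+---------------
Aaron   | Calculus      
Yara    | Calculus      
Eli     | Biology       
Olivia  | Linear Algebra
Beth    | Calculus      
Alice   | Biology       
Fiona   | Economics     
Chris   | Calculus      


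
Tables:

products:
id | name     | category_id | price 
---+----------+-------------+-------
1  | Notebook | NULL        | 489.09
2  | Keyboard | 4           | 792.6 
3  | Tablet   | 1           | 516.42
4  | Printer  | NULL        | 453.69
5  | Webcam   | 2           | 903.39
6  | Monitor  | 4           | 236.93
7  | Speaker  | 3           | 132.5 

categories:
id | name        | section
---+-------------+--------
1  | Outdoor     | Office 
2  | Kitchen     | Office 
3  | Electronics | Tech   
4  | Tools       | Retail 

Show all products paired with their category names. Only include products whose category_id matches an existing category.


INNER JOIN keeps only products rows whose category_id matches an id in categories. Walk through each product:
  - product 1 (Notebook): category_id=NULL, no match -> dropped
  - product 2 (Keyboard): category_id=4 -> matches Tools
  - product 3 (Tablet): category_id=1 -> matches Outdoor
  - product 4 (Printer): category_id=NULL, no match -> dropped
  - product 5 (Webcam): category_id=2 -> matches Kitchen
  - product 6 (Monitor): category_id=4 -> matches Tools
  - product 7 (Speaker): category_id=3 -> matches Electronics
So 2 of 7 rows are dropped.

SQL:
SELECT a.name, b.name AS category
FROM products a
INNER JOIN categories b ON a.category_id = b.id

Result:
name     | category   
---------+------------
Keyboard | Tools      
Tablet   | Outdoor    
Webcam   | Kitchen    
Monitor  | Tools      
Speaker  | Electronics


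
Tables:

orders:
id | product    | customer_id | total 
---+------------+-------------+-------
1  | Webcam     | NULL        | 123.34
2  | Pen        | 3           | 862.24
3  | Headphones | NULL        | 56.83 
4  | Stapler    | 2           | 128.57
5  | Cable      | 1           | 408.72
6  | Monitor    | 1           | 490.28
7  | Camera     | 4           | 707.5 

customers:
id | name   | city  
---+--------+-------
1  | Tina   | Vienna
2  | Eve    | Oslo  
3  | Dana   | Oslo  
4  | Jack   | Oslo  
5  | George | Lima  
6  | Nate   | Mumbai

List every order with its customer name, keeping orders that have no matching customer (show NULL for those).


LEFT JOIN keeps every row from orders (the left table); where customer_id has no match in customers, the customer columns become NULL. Walk through each order:
  - order 1 (Webcam): customer_id=NULL, no match -> kept with NULL
  - order 2 (Pen): customer_id=3 -> matches Dana
  - order 3 (Headphones): customer_id=NULL, no match -> kept with NULL
  - order 4 (Stapler): customer_id=2 -> matches Eve
  - order 5 (Cable): customer_id=1 -> matches Tina
  - order 6 (Monitor): customer_id=1 -> matches Tina
  - order 7 (Camera): customer_id=4 -> matches Jack
All 7 rows appear; 2 have NULL customer.

SQL:
SELECT a.product, b.name AS customer
FROM orders a
LEFT JOIN customers b ON a.customer_id = b.id

Result:
product    | customer
-----------+---------
Webcam     | NULL    
Pen        | Dana    
Headphones | NULL    
Stapler    | Eve     
Cable      | Tina    
Monitor    | Tina    
Camera     | Jack    


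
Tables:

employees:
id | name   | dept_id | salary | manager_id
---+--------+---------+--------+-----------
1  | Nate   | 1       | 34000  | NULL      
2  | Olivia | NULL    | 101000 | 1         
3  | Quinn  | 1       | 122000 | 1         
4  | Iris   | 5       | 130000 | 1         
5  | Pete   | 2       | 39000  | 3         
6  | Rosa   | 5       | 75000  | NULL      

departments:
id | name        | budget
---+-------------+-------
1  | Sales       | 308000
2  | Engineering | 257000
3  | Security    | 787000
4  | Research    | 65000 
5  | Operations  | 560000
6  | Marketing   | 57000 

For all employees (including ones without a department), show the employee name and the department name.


LEFT JOIN keeps every row from employees (the left table); where dept_id has no match in departments, the department columns become NULL. Walk through each employee:
  - employee 1 (Nate): dept_id=1 -> matches Sales
  - employee 2 (Olivia): dept_id=NULL, no match -> kept with NULL
  - employee 3 (Quinn): dept_id=1 -> matches Sales
  - employee 4 (Iris): dept_id=5 -> matches Operations
  - employee 5 (Pete): dept_id=2 -> matches Engineering
  - employee 6 (Rosa): dept_id=5 -> matches Operations
All 6 rows appear; 1 has NULL department.

SQL:
SELECT a.name, b.name AS department
FROM employees a
LEFT JOIN departments b ON a.dept_id = b.id

Result:
name   | department 
-------+------------
Nate   | Sales      
Olivia | NULL       
Quinn  | Sales      
Iris   | Operations 
Pete   | Engineering
Rosa   | Operations 


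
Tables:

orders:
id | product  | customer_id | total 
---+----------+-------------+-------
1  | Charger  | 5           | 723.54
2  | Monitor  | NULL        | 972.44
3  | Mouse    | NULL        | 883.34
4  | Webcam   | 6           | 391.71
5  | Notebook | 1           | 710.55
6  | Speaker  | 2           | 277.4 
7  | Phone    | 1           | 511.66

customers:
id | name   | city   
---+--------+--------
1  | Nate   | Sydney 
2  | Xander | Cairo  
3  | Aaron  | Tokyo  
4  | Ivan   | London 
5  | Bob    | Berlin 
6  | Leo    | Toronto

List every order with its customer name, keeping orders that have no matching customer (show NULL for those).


LEFT JOIN keeps every row from orders (the left table); where customer_id has no match in customers, the customer columns become NULL. Walk through each order:
  - order 1 (Charger): customer_id=5 -> matches Bob
  - order 2 (Monitor): customer_id=NULL, no match -> kept with NULL
  - order 3 (Mouse): customer_id=NULL, no match -> kept with NULL
  - order 4 (Webcam): customer_id=6 -> matches Leo
  - order 5 (Notebook): customer_id=1 -> matches Nate
  - order 6 (Speaker): customer_id=2 -> matches Xander
  - order 7 (Phone): customer_id=1 -> matches Nate
All 7 rows appear; 2 have NULL customer.

SQL:
SELECT a.product, b.name AS customer
FROM orders a
LEFT JOIN customers b ON a.customer_id = b.id

Result:
product  | customer
---------+---------
Charger  | Bob     
Monitor  | NULL    
Mouse    | NULL    
Webcam   | Leo     
Notebook | Nate    
Speaker  | Xander  
Phone    | Nate    


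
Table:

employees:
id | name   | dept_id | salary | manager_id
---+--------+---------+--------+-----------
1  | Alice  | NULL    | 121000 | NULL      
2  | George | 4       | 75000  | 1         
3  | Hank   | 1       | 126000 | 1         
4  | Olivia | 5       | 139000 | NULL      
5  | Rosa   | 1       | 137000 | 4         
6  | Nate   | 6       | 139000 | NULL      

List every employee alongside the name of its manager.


This is a self-join: employees is joined to a second copy of itself, matching each row's manager_id to another row's id. Use LEFT JOIN so rows with manager_id=NULL are kept.
  - employee 1 (Alice): manager_id=NULL -> NULL
  - employee 2 (George): manager_id=1 -> Alice
  - employee 3 (Hank): manager_id=1 -> Alice
  - employee 4 (Olivia): manager_id=NULL -> NULL
  - employee 5 (Rosa): manager_id=4 -> Olivia
  - employee 6 (Nate): manager_id=NULL -> NULL

SQL:
SELECT a.name AS item, b.name AS manager
FROM employees a
LEFT JOIN employees b ON a.manager_id = b.id

Result:
item   | manager
-------+--------
Alice  | NULL   
George | Alice  
Hank   | Alice  
Olivia | NULL   
Rosa   | Olivia 
Nate   | NULL   


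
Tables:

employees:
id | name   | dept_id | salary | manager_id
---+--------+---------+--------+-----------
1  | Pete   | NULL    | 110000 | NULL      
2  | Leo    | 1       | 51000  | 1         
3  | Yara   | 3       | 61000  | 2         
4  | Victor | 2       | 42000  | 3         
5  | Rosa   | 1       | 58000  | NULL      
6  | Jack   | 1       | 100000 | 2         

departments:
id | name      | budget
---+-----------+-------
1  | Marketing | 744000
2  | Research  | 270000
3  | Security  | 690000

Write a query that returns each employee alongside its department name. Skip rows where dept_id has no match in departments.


INNER JOIN keeps only employees rows whose dept_id matches an id in departments. Walk through each employee:
  - employee 1 (Pete): dept_id=NULL, no match -> dropped
  - employee 2 (Leo): dept_id=1 -> matches Marketing
  - employee 3 (Yara): dept_id=3 -> matches Security
  - employee 4 (Victor): dept_id=2 -> matches Research
  - employee 5 (Rosa): dept_id=1 -> matches Marketing
  - employee 6 (Jack): dept_id=1 -> matches Marketing
So 1 of 6 rows is dropped.

SQL:
SELECT a.name, b.name AS department
FROM employees a
INNER JOIN departments b ON a.dept_id = b.id

Result:
name   | department
-------+-----------
Leo    | Marketing 
Yara   | Security  
Victor | Research  
Rosa   | Marketing 
Jack   | Marketing 


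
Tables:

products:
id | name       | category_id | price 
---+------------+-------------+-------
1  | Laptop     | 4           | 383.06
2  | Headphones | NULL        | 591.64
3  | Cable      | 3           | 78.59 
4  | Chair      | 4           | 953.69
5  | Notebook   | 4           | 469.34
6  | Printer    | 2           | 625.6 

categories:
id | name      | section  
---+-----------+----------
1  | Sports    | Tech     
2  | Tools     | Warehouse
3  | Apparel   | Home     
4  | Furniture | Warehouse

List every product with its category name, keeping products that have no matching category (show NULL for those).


LEFT JOIN keeps every row from products (the left table); where category_id has no match in categories, the category columns become NULL. Walk through each product:
  - product 1 (Laptop): category_id=4 -> matches Furniture
  - product 2 (Headphones): category_id=NULL, no match -> kept with NULL
  - product 3 (Cable): category_id=3 -> matches Apparel
  - product 4 (Chair): category_id=4 -> matches Furniture
  - product 5 (Notebook): category_id=4 -> matches Furniture
  - product 6 (Printer): category_id=2 -> matches Tools
All 6 rows appear; 1 has NULL category.

SQL:
SELECT a.name, b.name AS category
FROM products a
LEFT JOIN categories b ON a.category_id = b.id

Result:
name       | category 
-----------+----------
Laptop     | Furniture
Headphones | NULL     
Cable      | Apparel  
Chair      | Furniture
Notebook   | Furniture
Printer    | Tools    


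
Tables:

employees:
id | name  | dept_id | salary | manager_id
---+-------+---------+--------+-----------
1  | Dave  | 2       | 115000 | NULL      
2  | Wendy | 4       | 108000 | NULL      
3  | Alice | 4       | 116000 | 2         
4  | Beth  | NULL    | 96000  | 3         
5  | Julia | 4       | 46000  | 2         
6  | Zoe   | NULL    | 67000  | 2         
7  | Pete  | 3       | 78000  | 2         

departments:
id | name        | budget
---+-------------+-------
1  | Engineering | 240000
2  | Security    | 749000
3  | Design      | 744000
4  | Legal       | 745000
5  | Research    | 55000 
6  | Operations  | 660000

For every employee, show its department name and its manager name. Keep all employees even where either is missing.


Two LEFT JOINs from the same base table employees: one to departments via dept_id, one to employees itself via manager_id. Both are LEFT so every employee is preserved.
Match against departments:
  - employee 1 (Dave): dept_id=2 -> matches Security
  - employee 2 (Wendy): dept_id=4 -> matches Legal
  - employee 3 (Alice): dept_id=4 -> matches Legal
  - employee 4 (Beth): dept_id=NULL, no match -> kept with NULL
  - employee 5 (Julia): dept_id=4 -> matches Legal
  - employee 6 (Zoe): dept_id=NULL, no match -> kept with NULL
  - employee 7 (Pete): dept_id=3 -> matches Design
Match against employees (self):
  - employee 1 (Dave): manager_id=NULL -> NULL
  - employee 2 (Wendy): manager_id=NULL -> NULL
  - employee 3 (Alice): manager_id=2 -> Wendy
  - employee 4 (Beth): manager_id=3 -> Alice
  - employee 5 (Julia): manager_id=2 -> Wendy
  - employee 6 (Zoe): manager_id=2 -> Wendy
  - employee 7 (Pete): manager_id=2 -> Wendy

SQL:
SELECT a.name, b.name AS department, c.name AS manager
FROM employees a
LEFT JOIN departments b ON a.dept_id = b.id
LEFT JOIN employees c ON a.manager_id = c.id

Result:
name  | department | manager
------+------------+--------
Dave  | Security   | NULL   
Wendy | Legal      | NULL   
Alice | Legal      | Wendy  
Beth  | NULL       | Alice  
Julia | Legal      | Wendy  
Zoe   | NULL       | Wendy  
Pete  | Design     | Wendy  


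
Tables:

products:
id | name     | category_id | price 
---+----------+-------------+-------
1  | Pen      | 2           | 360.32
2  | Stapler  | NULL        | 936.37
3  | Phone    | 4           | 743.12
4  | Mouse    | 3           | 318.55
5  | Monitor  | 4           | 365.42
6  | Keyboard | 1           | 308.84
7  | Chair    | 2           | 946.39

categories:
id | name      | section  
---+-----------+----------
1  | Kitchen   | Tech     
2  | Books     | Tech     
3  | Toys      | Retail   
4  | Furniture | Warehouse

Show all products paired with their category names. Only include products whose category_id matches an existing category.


INNER JOIN keeps only products rows whose category_id matches an id in categories. Walk through each product:
  - product 1 (Pen): category_id=2 -> matches Books
  - product 2 (Stapler): category_id=NULL, no match -> dropped
  - product 3 (Phone): category_id=4 -> matches Furniture
  - product 4 (Mouse): category_id=3 -> matches Toys
  - product 5 (Monitor): category_id=4 -> matches Furniture
  - product 6 (Keyboard): category_id=1 -> matches Kitchen
  - product 7 (Chair): category_id=2 -> matches Books
So 1 of 7 rows is dropped.

SQL:
SELECT a.name, b.name AS category
FROM products a
INNER JOIN categories b ON a.category_id = b.id

Result:
name     | category 
---------+----------
Pen      | Books    
Phone    | Furniture
Mouse    | Toys     
Monitor  | Furniture
Keyboard | Kitchen  
Chair    | Books    


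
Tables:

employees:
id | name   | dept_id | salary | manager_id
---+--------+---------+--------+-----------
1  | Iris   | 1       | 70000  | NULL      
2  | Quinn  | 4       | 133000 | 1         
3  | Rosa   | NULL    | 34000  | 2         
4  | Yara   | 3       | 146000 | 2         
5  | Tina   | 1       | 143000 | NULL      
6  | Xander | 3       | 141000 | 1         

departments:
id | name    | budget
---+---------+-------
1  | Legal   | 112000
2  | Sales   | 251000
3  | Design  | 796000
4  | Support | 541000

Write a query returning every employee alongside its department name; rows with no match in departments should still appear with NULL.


LEFT JOIN keeps every row from employees (the left table); where dept_id has no match in departments, the department columns become NULL. Walk through each employee:
  - employee 1 (Iris): dept_id=1 -> matches Legal
  - employee 2 (Quinn): dept_id=4 -> matches Support
  - employee 3 (Rosa): dept_id=NULL, no match -> kept with NULL
  - employee 4 (Yara): dept_id=3 -> matches Design
  - employee 5 (Tina): dept_id=1 -> matches Legal
  - employee 6 (Xander): dept_id=3 -> matches Design
All 6 rows appear; 1 has NULL department.

SQL:
SELECT a.name, b.name AS department
FROM employees a
LEFT JOIN departments b ON a.dept_id = b.id

Result:
name   | department
-------+-----------
Iris   | Legal     
Quinn  | Support   
Rosa   | NULL      
Yara   | Design    
Tina   | Legal     
Xander | Design    


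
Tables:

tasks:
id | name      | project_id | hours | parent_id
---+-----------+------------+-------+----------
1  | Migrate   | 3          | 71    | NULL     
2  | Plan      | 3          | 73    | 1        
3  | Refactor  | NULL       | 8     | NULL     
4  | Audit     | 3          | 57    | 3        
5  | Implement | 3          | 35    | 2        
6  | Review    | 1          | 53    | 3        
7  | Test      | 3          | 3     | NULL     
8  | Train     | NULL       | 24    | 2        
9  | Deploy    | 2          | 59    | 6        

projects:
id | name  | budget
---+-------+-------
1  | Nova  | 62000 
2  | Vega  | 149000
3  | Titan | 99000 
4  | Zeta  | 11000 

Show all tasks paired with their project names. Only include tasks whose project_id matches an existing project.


INNER JOIN keeps only tasks rows whose project_id matches an id in projects. Walk through each task:
  - task 1 (Migrate): project_id=3 -> matches Titan
  - task 2 (Plan): project_id=3 -> matches Titan
  - task 3 (Refactor): project_id=NULL, no match -> dropped
  - task 4 (Audit): project_id=3 -> matches Titan
  - task 5 (Implement): project_id=3 -> matches Titan
  - task 6 (Review): project_id=1 -> matches Nova
  - task 7 (Test): project_id=3 -> matches Titan
  - task 8 (Train): project_id=NULL, no match -> dropped
  - task 9 (Deploy): project_id=2 -> matches Vega
So 2 of 9 rows are dropped.

SQL:
SELECT a.name, b.name AS project
FROM tasks a
INNER JOIN projects b ON a.project_id = b.id

Result:
name      | project
----------+--------
Migrate   | Titan  
Plan      | Titan  
Audit     | Titan  
Implement | Titan  
Review    | Nova   
Test      | Titan  
Deploy    | Vega   


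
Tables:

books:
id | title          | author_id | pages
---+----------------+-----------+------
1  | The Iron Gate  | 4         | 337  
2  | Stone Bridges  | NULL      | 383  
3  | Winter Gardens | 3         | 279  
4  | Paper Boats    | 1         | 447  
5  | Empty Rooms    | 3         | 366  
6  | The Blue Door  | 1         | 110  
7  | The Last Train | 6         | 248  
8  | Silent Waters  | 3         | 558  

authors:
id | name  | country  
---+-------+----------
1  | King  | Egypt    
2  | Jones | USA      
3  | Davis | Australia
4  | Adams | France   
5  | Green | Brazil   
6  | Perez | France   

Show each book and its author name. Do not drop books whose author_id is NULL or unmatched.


LEFT JOIN keeps every row from books (the left table); where author_id has no match in authors, the author columns become NULL. Walk through each book:
  - book 1 (The Iron Gate): author_id=4 -> matches Adams
  - book 2 (Stone Bridges): author_id=NULL, no match -> kept with NULL
  - book 3 (Winter Gardens): author_id=3 -> matches Davis
  - book 4 (Paper Boats): author_id=1 -> matches King
  - book 5 (Empty Rooms): author_id=3 -> matches Davis
  - book 6 (The Blue Door): author_id=1 -> matches King
  - book 7 (The Last Train): author_id=6 -> matches Perez
  - book 8 (Silent Waters): author_id=3 -> matches Davis
All 8 rows appear; 1 has NULL author.

SQL:
SELECT a.title, b.name AS author
FROM books a
LEFT JOIN authors b ON a.author_id = b.id

Result:
title          | author
---------------+-------
The Iron Gate  | Adams 
Stone Bridges  | NULL  
Winter Gardens | Davis 
Paper Boats    | King  
Empty Rooms    | Davis 
The Blue Door  | King  
The Last Train | Perez 
Silent Waters  | Davis 


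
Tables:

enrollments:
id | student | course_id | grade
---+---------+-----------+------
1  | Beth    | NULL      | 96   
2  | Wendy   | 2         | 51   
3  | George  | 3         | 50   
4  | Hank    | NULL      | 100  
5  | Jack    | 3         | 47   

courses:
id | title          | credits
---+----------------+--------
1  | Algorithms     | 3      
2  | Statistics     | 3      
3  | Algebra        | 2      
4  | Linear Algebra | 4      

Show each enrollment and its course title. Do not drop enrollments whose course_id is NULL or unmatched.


LEFT JOIN keeps every row from enrollments (the left table); where course_id has no match in courses, the course columns become NULL. Walk through each enrollment:
  - enrollment 1 (Beth): course_id=NULL, no match -> kept with NULL
  - enrollment 2 (Wendy): course_id=2 -> matches Statistics
  - enrollment 3 (George): course_id=3 -> matches Algebra
  - enrollment 4 (Hank): course_id=NULL, no match -> kept with NULL
  - enrollment 5 (Jack): course_id=3 -> matches Algebra
All 5 rows appear; 2 have NULL course.

SQL:
SELECT a.student, b.title AS course
FROM enrollments a
LEFT JOIN courses b ON a.course_id = b.id

Result:
student | course    
--------+-----------
Beth    | NULL      
Wendy   | Statistics
George  | Algebra   
Hank    | NULL      
Jack    | Algebra   


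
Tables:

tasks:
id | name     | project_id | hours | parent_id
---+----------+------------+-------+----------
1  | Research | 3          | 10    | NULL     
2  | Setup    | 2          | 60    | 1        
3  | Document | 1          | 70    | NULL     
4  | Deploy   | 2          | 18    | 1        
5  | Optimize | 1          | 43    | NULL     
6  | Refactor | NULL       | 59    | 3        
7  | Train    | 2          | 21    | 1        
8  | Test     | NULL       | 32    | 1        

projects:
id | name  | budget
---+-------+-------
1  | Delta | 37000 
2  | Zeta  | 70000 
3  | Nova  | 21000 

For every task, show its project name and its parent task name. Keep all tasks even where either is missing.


Two LEFT JOINs from the same base table tasks: one to projects via project_id, one to tasks itself via parent_id. Both are LEFT so every task is preserved.
Match against projects:
  - task 1 (Research): project_id=3 -> matches Nova
  - task 2 (Setup): project_id=2 -> matches Zeta
  - task 3 (Document): project_id=1 -> matches Delta
  - task 4 (Deploy): project_id=2 -> matches Zeta
  - task 5 (Optimize): project_id=1 -> matches Delta
  - task 6 (Refactor): project_id=NULL, no match -> kept with NULL
  - task 7 (Train): project_id=2 -> matches Zeta
  - task 8 (Test): project_id=NULL, no match -> kept with NULL
Match against tasks (self):
  - task 1 (Research): parent_id=NULL -> NULL
  - task 2 (Setup): parent_id=1 -> Research
  - task 3 (Document): parent_id=NULL -> NULL
  - task 4 (Deploy): parent_id=1 -> Research
  - task 5 (Optimize): parent_id=NULL -> NULL
  - task 6 (Refactor): parent_id=3 -> Document
  - task 7 (Train): parent_id=1 -> Research
  - task 8 (Test): parent_id=1 -> Research

SQL:
SELECT a.name, b.name AS project, c.name AS parent
FROM tasks a
LEFT JOIN projects b ON a.project_id = b.id
LEFT JOIN tasks c ON a.parent_id = c.id

Result:
name     | project | parent  
---------+---------+---------
Research | Nova    | NULL    
Setup    | Zeta    | Research
Document | Delta   | NULL    
Deploy   | Zeta    | Research
Optimize | Delta   | NULL    
Refactor | NULL    | Document
Train    | Zeta    | Research
Test     | NULL    | Research


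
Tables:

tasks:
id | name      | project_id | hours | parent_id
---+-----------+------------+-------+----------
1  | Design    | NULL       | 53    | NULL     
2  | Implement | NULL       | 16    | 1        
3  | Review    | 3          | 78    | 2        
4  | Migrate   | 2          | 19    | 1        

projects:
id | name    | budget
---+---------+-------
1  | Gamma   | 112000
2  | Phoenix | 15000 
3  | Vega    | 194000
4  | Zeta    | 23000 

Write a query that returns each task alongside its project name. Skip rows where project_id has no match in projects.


INNER JOIN keeps only tasks rows whose project_id matches an id in projects. Walk through each task:
  - task 1 (Design): project_id=NULL, no match -> dropped
  - task 2 (Implement): project_id=NULL, no match -> dropped
  - task 3 (Review): project_id=3 -> matches Vega
  - task 4 (Migrate): project_id=2 -> matches Phoenix
So 2 of 4 rows are dropped.

SQL:
SELECT a.name, b.name AS project
FROM tasks a
INNER JOIN projects b ON a.project_id = b.id

Result:
name    | project
--------+--------
Review  | Vega   
Migrate | Phoenix


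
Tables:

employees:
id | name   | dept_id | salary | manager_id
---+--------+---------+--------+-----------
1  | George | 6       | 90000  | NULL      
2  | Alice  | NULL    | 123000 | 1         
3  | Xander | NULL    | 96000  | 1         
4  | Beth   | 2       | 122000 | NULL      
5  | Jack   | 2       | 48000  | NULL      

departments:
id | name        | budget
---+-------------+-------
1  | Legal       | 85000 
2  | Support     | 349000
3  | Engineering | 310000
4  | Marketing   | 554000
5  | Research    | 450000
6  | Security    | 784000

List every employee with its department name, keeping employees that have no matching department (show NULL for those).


LEFT JOIN keeps every row from employees (the left table); where dept_id has no match in departments, the department columns become NULL. Walk through each employee:
  - employee 1 (George): dept_id=6 -> matches Security
  - employee 2 (Alice): dept_id=NULL, no match -> kept with NULL
  - employee 3 (Xander): dept_id=NULL, no match -> kept with NULL
  - employee 4 (Beth): dept_id=2 -> matches Support
  - employee 5 (Jack): dept_id=2 -> matches Support
All 5 rows appear; 2 have NULL department.

SQL:
SELECT a.name, b.name AS department
FROM employees a
LEFT JOIN departments b ON a.dept_id = b.id

Result:
name   | department
-------+-----------
George | Security  
Alice  | NULL      
Xander | NULL      
Beth   | Support   
Jack   | Support   


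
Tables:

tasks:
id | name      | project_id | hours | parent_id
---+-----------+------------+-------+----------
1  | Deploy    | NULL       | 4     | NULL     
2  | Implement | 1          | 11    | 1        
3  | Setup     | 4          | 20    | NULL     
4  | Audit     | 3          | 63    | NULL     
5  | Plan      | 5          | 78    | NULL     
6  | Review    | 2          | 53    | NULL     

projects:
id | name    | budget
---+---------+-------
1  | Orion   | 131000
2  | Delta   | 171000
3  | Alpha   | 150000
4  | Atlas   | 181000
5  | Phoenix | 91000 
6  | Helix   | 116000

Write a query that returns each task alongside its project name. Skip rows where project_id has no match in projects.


INNER JOIN keeps only tasks rows whose project_id matches an id in projects. Walk through each task:
  - task 1 (Deploy): project_id=NULL, no match -> dropped
  - task 2 (Implement): project_id=1 -> matches Orion
  - task 3 (Setup): project_id=4 -> matches Atlas
  - task 4 (Audit): project_id=3 -> matches Alpha
  - task 5 (Plan): project_id=5 -> matches Phoenix
  - task 6 (Review): project_id=2 -> matches Delta
So 1 of 6 rows is dropped.

SQL:
SELECT a.name, b.name AS project
FROM tasks a
INNER JOIN projects b ON a.project_id = b.id

Result:
name      | project
----------+--------
Implement | Orion  
Setup     | Atlas  
Audit     | Alpha  
Plan      | Phoenix
Review    | Delta  


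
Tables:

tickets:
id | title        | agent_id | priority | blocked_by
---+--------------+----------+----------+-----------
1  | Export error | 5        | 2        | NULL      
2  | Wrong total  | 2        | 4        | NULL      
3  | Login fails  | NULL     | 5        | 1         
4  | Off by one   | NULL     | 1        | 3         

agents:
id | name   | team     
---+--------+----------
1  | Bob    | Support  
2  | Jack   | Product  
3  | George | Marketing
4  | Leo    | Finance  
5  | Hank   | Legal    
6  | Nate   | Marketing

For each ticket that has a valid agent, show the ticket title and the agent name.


INNER JOIN keeps only tickets rows whose agent_id matches an id in agents. Walk through each ticket:
  - ticket 1 (Export error): agent_id=5 -> matches Hank
  - ticket 2 (Wrong total): agent_id=2 -> matches Jack
  - ticket 3 (Login fails): agent_id=NULL, no match -> dropped
  - ticket 4 (Off by one): agent_id=NULL, no match -> dropped
So 2 of 4 rows are dropped.

SQL:
SELECT a.title, b.name AS agent
FROM tickets a
INNER JOIN agents b ON a.agent_id = b.id

Result:
title        | agent
-------------+------
Export error | Hank 
Wrong total  | Jack 


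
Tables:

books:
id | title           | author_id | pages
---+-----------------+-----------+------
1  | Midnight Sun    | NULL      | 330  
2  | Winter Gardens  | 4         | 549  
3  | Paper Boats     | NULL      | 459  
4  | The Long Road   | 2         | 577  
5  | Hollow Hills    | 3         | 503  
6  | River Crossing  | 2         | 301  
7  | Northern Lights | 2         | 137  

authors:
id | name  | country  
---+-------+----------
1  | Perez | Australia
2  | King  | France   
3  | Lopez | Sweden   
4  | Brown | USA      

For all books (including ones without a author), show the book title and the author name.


LEFT JOIN keeps every row from books (the left table); where author_id has no match in authors, the author columns become NULL. Walk through each book:
  - book 1 (Midnight Sun): author_id=NULL, no match -> kept with NULL
  - book 2 (Winter Gardens): author_id=4 -> matches Brown
  - book 3 (Paper Boats): author_id=NULL, no match -> kept with NULL
  - book 4 (The Long Road): author_id=2 -> matches King
  - book 5 (Hollow Hills): author_id=3 -> matches Lopez
  - book 6 (River Crossing): author_id=2 -> matches King
  - book 7 (Northern Lights): author_id=2 -> matches King
All 7 rows appear; 2 have NULL author.

SQL:
SELECT a.title, b.name AS author
FROM books a
LEFT JOIN authors b ON a.author_id = b.id

Result:
title           | author
----------------+-------
Midnight Sun    | NULL  
Winter Gardens  | Brown 
Paper Boats     | NULL  
The Long Road   | King  
Hollow Hills    | Lopez 
River Crossing  | King  
Northern Lights | King  


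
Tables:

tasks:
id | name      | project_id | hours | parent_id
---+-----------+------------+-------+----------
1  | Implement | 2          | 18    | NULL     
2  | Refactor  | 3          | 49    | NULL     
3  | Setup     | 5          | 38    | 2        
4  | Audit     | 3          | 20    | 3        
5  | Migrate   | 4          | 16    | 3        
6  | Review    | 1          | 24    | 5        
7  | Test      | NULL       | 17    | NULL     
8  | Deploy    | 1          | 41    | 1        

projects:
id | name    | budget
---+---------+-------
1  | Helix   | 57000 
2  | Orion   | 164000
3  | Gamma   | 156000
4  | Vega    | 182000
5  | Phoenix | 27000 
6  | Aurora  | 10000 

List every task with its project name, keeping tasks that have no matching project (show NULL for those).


LEFT JOIN keeps every row from tasks (the left table); where project_id has no match in projects, the project columns become NULL. Walk through each task:
  - task 1 (Implement): project_id=2 -> matches Orion
  - task 2 (Refactor): project_id=3 -> matches Gamma
  - task 3 (Setup): project_id=5 -> matches Phoenix
  - task 4 (Audit): project_id=3 -> matches Gamma
  - task 5 (Migrate): project_id=4 -> matches Vega
  - task 6 (Review): project_id=1 -> matches Helix
  - task 7 (Test): project_id=NULL, no match -> kept with NULL
  - task 8 (Deploy): project_id=1 -> matches Helix
All 8 rows appear; 1 has NULL project.

SQL:
SELECT a.name, b.name AS project
FROM tasks a
LEFT JOIN projects b ON a.project_id = b.id

Result:
name      | project
----------+--------
Implement | Orion  
Refactor  | Gamma  
Setup     | Phoenix
Audit     | Gamma  
Migrate   | Vega   
Review    | Helix  
Test      | NULL   
Deploy    | Helix  


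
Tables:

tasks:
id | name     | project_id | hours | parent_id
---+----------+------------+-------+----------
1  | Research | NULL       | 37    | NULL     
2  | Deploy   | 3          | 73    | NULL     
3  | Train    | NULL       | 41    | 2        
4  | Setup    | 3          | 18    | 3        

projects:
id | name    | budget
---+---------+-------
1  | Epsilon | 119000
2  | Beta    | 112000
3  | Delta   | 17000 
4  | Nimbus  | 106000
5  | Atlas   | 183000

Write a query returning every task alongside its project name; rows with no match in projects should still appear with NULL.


LEFT JOIN keeps every row from tasks (the left table); where project_id has no match in projects, the project columns become NULL. Walk through each task:
  - task 1 (Research): project_id=NULL, no match -> kept with NULL
  - task 2 (Deploy): project_id=3 -> matches Delta
  - task 3 (Train): project_id=NULL, no match -> kept with NULL
  - task 4 (Setup): project_id=3 -> matches Delta
All 4 rows appear; 2 have NULL project.

SQL:
SELECT a.name, b.name AS project
FROM tasks a
LEFT JOIN projects b ON a.project_id = b.id

Result:
name     | project
---------+--------
Research | NULL   
Deploy   | Delta  
Train    | NULL   
Setup    | Delta  
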